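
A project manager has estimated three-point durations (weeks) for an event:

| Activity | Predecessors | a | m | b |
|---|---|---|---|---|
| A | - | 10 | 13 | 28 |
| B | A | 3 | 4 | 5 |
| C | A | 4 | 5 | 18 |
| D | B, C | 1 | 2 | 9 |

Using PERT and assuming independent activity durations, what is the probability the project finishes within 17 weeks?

te_A = (10 + 4·13 + 28)/6 = 90/6 = 15; σ²_A = ((28−10)/6)² = 9.000
te_B = (3 + 4·4 + 5)/6 = 24/6 = 4; σ²_B = ((5−3)/6)² = 0.111
te_C = (4 + 4·5 + 18)/6 = 42/6 = 7; σ²_C = ((18−4)/6)² = 5.444
te_D = (1 + 4·2 + 9)/6 = 18/6 = 3; σ²_D = ((9−1)/6)² = 1.778

Forward pass:
ES_A = 0; EF_A = 15
ES_B = 15; EF_B = 15+4 = 19
ES_C = 15; EF_C = 15+7 = 22
ES_D = max(EF_B=19, EF_C=22) = 22; EF_D = 22+3 = 25
Expected project duration μ = 25 weeks. Critical path: A → C → D.

Variance along critical path = 9.000 + 5.444 + 1.778 = 16.222; σ = √16.222 = 4.028 weeks.
Z = (17 − 25) / 4.028 = -1.986
P(T ≤ 17) = Φ(-1.986) ≈ 0.024

0.024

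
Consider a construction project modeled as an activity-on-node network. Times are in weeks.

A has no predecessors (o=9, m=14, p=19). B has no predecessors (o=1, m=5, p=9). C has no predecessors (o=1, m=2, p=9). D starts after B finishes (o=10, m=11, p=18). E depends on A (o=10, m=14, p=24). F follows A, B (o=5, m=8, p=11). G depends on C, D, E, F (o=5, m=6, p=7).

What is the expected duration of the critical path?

te_A = (9 + 4·14 + 19)/6 = 84/6 = 14
te_B = (1 + 4·5 + 9)/6 = 30/6 = 5
te_C = (1 + 4·2 + 9)/6 = 18/6 = 3
te_D = (10 + 4·11 + 18)/6 = 72/6 = 12
te_E = (10 + 4·14 + 24)/6 = 90/6 = 15
te_F = (5 + 4·8 + 11)/6 = 48/6 = 8
te_G = (5 + 4·6 + 7)/6 = 36/6 = 6

Forward pass:
ES_A = 0; EF_A = 14
ES_B = 0; EF_B = 5
ES_C = 0; EF_C = 3
ES_D = 5; EF_D = 5+12 = 17
ES_E = 14; EF_E = 14+15 = 29
ES_F = max(EF_A=14, EF_B=5) = 14; EF_F = 14+8 = 22
ES_G = max(EF_C=3, EF_D=17, EF_E=29, EF_F=22) = 29; EF_G = 29+6 = 35
Expected project duration μ = 35 weeks. Critical path: A → E → G.

35 weeks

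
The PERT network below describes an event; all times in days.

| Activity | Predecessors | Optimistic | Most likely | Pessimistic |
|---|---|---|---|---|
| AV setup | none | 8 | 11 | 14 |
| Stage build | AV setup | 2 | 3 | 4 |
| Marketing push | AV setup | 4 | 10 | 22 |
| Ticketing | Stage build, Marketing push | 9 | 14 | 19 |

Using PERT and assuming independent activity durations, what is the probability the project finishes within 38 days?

te_AV setup = (8 + 4·11 + 14)/6 = 66/6 = 11; σ²_AV setup = ((14−8)/6)² = 1.000
te_Stage build = (2 + 4·3 + 4)/6 = 18/6 = 3; σ²_Stage build = ((4−2)/6)² = 0.111
te_Marketing push = (4 + 4·10 + 22)/6 = 66/6 = 11; σ²_Marketing push = ((22−4)/6)² = 9.000
te_Ticketing = (9 + 4·14 + 19)/6 = 84/6 = 14; σ²_Ticketing = ((19−9)/6)² = 2.778

Forward pass:
ES_AV setup = 0; EF_AV setup = 11
ES_Stage build = 11; EF_Stage build = 11+3 = 14
ES_Marketing push = 11; EF_Marketing push = 11+11 = 22
ES_Ticketing = max(EF_Stage build=14, EF_Marketing push=22) = 22; EF_Ticketing = 22+14 = 36
Expected project duration μ = 36 days. Critical path: AV setup → Marketing push → Ticketing.

Variance along critical path = 1.000 + 9.000 + 2.778 = 12.778; σ = √12.778 = 3.575 days.
Z = (38 − 36) / 3.575 = 0.560
P(T ≤ 38) = Φ(0.560) ≈ 0.712

0.712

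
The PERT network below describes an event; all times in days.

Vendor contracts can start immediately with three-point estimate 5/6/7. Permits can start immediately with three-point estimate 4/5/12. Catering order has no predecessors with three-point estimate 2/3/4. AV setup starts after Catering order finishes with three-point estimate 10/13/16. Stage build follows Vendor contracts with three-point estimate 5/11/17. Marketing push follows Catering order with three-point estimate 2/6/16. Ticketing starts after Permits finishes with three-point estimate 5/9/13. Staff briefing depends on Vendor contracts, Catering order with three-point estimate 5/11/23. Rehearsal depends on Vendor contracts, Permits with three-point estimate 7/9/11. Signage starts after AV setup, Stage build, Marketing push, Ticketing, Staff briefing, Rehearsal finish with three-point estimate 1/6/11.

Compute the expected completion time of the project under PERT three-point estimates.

24 days

te_Vendor contracts = (5 + 4·6 + 7)/6 = 36/6 = 6
te_Permits = (4 + 4·5 + 12)/6 = 36/6 = 6
te_Catering order = (2 + 4·3 + 4)/6 = 18/6 = 3
te_AV setup = (10 + 4·13 + 16)/6 = 78/6 = 13
te_Stage build = (5 + 4·11 + 17)/6 = 66/6 = 11
te_Marketing push = (2 + 4·6 + 16)/6 = 42/6 = 7
te_Ticketing = (5 + 4·9 + 13)/6 = 54/6 = 9
te_Staff briefing = (5 + 4·11 + 23)/6 = 72/6 = 12
te_Rehearsal = (7 + 4·9 + 11)/6 = 54/6 = 9
te_Signage = (1 + 4·6 + 11)/6 = 36/6 = 6

Forward pass:
ES_Vendor contracts = 0; EF_Vendor contracts = 6
ES_Permits = 0; EF_Permits = 6
ES_Catering order = 0; EF_Catering order = 3
ES_AV setup = 3; EF_AV setup = 3+13 = 16
ES_Stage build = 6; EF_Stage build = 6+11 = 17
ES_Marketing push = 3; EF_Marketing push = 3+7 = 10
ES_Ticketing = 6; EF_Ticketing = 6+9 = 15
ES_Staff briefing = max(EF_Vendor contracts=6, EF_Catering order=3) = 6; EF_Staff briefing = 6+12 = 18
ES_Rehearsal = max(EF_Vendor contracts=6, EF_Permits=6) = 6; EF_Rehearsal = 6+9 = 15
ES_Signage = max(EF_AV setup=16, EF_Stage build=17, EF_Marketing push=10, EF_Ticketing=15, EF_Staff briefing=18, EF_Rehearsal=15) = 18; EF_Signage = 18+6 = 24
Expected project duration μ = 24 days. Critical path: Vendor contracts → Staff briefing → Signage.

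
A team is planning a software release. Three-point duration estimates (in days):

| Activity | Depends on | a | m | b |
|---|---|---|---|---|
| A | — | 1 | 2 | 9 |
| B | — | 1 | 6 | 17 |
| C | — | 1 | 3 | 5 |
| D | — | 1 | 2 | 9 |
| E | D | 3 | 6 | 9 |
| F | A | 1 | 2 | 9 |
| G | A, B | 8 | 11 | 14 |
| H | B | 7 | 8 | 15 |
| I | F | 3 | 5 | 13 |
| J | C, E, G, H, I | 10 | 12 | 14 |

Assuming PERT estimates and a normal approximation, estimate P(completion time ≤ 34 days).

0.914

te_A = (1 + 4·2 + 9)/6 = 18/6 = 3; σ²_A = ((9−1)/6)² = 1.778
te_B = (1 + 4·6 + 17)/6 = 42/6 = 7; σ²_B = ((17−1)/6)² = 7.111
te_C = (1 + 4·3 + 5)/6 = 18/6 = 3; σ²_C = ((5−1)/6)² = 0.444
te_D = (1 + 4·2 + 9)/6 = 18/6 = 3; σ²_D = ((9−1)/6)² = 1.778
te_E = (3 + 4·6 + 9)/6 = 36/6 = 6; σ²_E = ((9−3)/6)² = 1.000
te_F = (1 + 4·2 + 9)/6 = 18/6 = 3; σ²_F = ((9−1)/6)² = 1.778
te_G = (8 + 4·11 + 14)/6 = 66/6 = 11; σ²_G = ((14−8)/6)² = 1.000
te_H = (7 + 4·8 + 15)/6 = 54/6 = 9; σ²_H = ((15−7)/6)² = 1.778
te_I = (3 + 4·5 + 13)/6 = 36/6 = 6; σ²_I = ((13−3)/6)² = 2.778
te_J = (10 + 4·12 + 14)/6 = 72/6 = 12; σ²_J = ((14−10)/6)² = 0.444

Forward pass:
ES_A = 0; EF_A = 3
ES_B = 0; EF_B = 7
ES_C = 0; EF_C = 3
ES_D = 0; EF_D = 3
ES_E = 3; EF_E = 3+6 = 9
ES_F = 3; EF_F = 3+3 = 6
ES_G = max(EF_A=3, EF_B=7) = 7; EF_G = 7+11 = 18
ES_H = 7; EF_H = 7+9 = 16
ES_I = 6; EF_I = 6+6 = 12
ES_J = max(EF_C=3, EF_E=9, EF_G=18, EF_H=16, EF_I=12) = 18; EF_J = 18+12 = 30
Expected project duration μ = 30 days. Critical path: B → G → J.

Variance along critical path = 7.111 + 1.000 + 0.444 = 8.556; σ = √8.556 = 2.925 days.
Z = (34 − 30) / 2.925 = 1.368
P(T ≤ 34) = Φ(1.368) ≈ 0.914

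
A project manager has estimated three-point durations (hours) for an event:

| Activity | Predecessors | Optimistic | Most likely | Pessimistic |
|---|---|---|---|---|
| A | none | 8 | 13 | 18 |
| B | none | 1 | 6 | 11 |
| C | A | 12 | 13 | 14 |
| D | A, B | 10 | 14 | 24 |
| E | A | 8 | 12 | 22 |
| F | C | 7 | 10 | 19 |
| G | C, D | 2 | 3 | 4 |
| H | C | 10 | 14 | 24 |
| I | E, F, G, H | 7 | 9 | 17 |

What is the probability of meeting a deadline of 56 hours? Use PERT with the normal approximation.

te_A = (8 + 4·13 + 18)/6 = 78/6 = 13; σ²_A = ((18−8)/6)² = 2.778
te_B = (1 + 4·6 + 11)/6 = 36/6 = 6; σ²_B = ((11−1)/6)² = 2.778
te_C = (12 + 4·13 + 14)/6 = 78/6 = 13; σ²_C = ((14−12)/6)² = 0.111
te_D = (10 + 4·14 + 24)/6 = 90/6 = 15; σ²_D = ((24−10)/6)² = 5.444
te_E = (8 + 4·12 + 22)/6 = 78/6 = 13; σ²_E = ((22−8)/6)² = 5.444
te_F = (7 + 4·10 + 19)/6 = 66/6 = 11; σ²_F = ((19−7)/6)² = 4.000
te_G = (2 + 4·3 + 4)/6 = 18/6 = 3; σ²_G = ((4−2)/6)² = 0.111
te_H = (10 + 4·14 + 24)/6 = 90/6 = 15; σ²_H = ((24−10)/6)² = 5.444
te_I = (7 + 4·9 + 17)/6 = 60/6 = 10; σ²_I = ((17−7)/6)² = 2.778

Forward pass:
ES_A = 0; EF_A = 13
ES_B = 0; EF_B = 6
ES_C = 13; EF_C = 13+13 = 26
ES_D = max(EF_A=13, EF_B=6) = 13; EF_D = 13+15 = 28
ES_E = 13; EF_E = 13+13 = 26
ES_F = 26; EF_F = 26+11 = 37
ES_G = max(EF_C=26, EF_D=28) = 28; EF_G = 28+3 = 31
ES_H = 26; EF_H = 26+15 = 41
ES_I = max(EF_E=26, EF_F=37, EF_G=31, EF_H=41) = 41; EF_I = 41+10 = 51
Expected project duration μ = 51 hours. Critical path: A → C → H → I.

Variance along critical path = 2.778 + 0.111 + 5.444 + 2.778 = 11.111; σ = √11.111 = 3.333 hours.
Z = (56 − 51) / 3.333 = 1.500
P(T ≤ 56) = Φ(1.500) ≈ 0.933

0.933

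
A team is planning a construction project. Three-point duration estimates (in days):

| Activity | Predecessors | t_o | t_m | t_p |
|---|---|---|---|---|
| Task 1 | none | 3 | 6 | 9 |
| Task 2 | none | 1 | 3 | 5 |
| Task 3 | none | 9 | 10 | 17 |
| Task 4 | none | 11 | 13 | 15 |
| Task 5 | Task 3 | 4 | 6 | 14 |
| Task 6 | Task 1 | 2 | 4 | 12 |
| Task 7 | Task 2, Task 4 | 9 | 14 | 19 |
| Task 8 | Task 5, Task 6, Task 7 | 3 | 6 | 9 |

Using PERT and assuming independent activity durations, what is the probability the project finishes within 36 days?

te_Task 1 = (3 + 4·6 + 9)/6 = 36/6 = 6; σ²_Task 1 = ((9−3)/6)² = 1.000
te_Task 2 = (1 + 4·3 + 5)/6 = 18/6 = 3; σ²_Task 2 = ((5−1)/6)² = 0.444
te_Task 3 = (9 + 4·10 + 17)/6 = 66/6 = 11; σ²_Task 3 = ((17−9)/6)² = 1.778
te_Task 4 = (11 + 4·13 + 15)/6 = 78/6 = 13; σ²_Task 4 = ((15−11)/6)² = 0.444
te_Task 5 = (4 + 4·6 + 14)/6 = 42/6 = 7; σ²_Task 5 = ((14−4)/6)² = 2.778
te_Task 6 = (2 + 4·4 + 12)/6 = 30/6 = 5; σ²_Task 6 = ((12−2)/6)² = 2.778
te_Task 7 = (9 + 4·14 + 19)/6 = 84/6 = 14; σ²_Task 7 = ((19−9)/6)² = 2.778
te_Task 8 = (3 + 4·6 + 9)/6 = 36/6 = 6; σ²_Task 8 = ((9−3)/6)² = 1.000

Forward pass:
ES_Task 1 = 0; EF_Task 1 = 6
ES_Task 2 = 0; EF_Task 2 = 3
ES_Task 3 = 0; EF_Task 3 = 11
ES_Task 4 = 0; EF_Task 4 = 13
ES_Task 5 = 11; EF_Task 5 = 11+7 = 18
ES_Task 6 = 6; EF_Task 6 = 6+5 = 11
ES_Task 7 = max(EF_Task 2=3, EF_Task 4=13) = 13; EF_Task 7 = 13+14 = 27
ES_Task 8 = max(EF_Task 5=18, EF_Task 6=11, EF_Task 7=27) = 27; EF_Task 8 = 27+6 = 33
Expected project duration μ = 33 days. Critical path: Task 4 → Task 7 → Task 8.

Variance along critical path = 0.444 + 2.778 + 1.000 = 4.222; σ = √4.222 = 2.055 days.
Z = (36 − 33) / 2.055 = 1.460
P(T ≤ 36) = Φ(1.460) ≈ 0.928

0.928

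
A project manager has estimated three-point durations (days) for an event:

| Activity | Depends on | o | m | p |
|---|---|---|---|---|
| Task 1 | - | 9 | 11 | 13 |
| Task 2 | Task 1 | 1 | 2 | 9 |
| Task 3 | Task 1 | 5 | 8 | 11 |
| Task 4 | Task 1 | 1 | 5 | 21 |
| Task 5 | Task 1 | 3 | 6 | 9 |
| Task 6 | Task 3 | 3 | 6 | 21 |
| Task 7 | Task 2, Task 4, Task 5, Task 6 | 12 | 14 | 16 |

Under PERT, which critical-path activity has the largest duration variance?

te_Task 1 = (9 + 4·11 + 13)/6 = 66/6 = 11; σ²_Task 1 = ((13−9)/6)² = 0.444
te_Task 2 = (1 + 4·2 + 9)/6 = 18/6 = 3; σ²_Task 2 = ((9−1)/6)² = 1.778
te_Task 3 = (5 + 4·8 + 11)/6 = 48/6 = 8; σ²_Task 3 = ((11−5)/6)² = 1.000
te_Task 4 = (1 + 4·5 + 21)/6 = 42/6 = 7; σ²_Task 4 = ((21−1)/6)² = 11.111
te_Task 5 = (3 + 4·6 + 9)/6 = 36/6 = 6; σ²_Task 5 = ((9−3)/6)² = 1.000
te_Task 6 = (3 + 4·6 + 21)/6 = 48/6 = 8; σ²_Task 6 = ((21−3)/6)² = 9.000
te_Task 7 = (12 + 4·14 + 16)/6 = 84/6 = 14; σ²_Task 7 = ((16−12)/6)² = 0.444

Forward pass:
ES_Task 1 = 0; EF_Task 1 = 11
ES_Task 2 = 11; EF_Task 2 = 11+3 = 14
ES_Task 3 = 11; EF_Task 3 = 11+8 = 19
ES_Task 4 = 11; EF_Task 4 = 11+7 = 18
ES_Task 5 = 11; EF_Task 5 = 11+6 = 17
ES_Task 6 = 19; EF_Task 6 = 19+8 = 27
ES_Task 7 = max(EF_Task 2=14, EF_Task 4=18, EF_Task 5=17, EF_Task 6=27) = 27; EF_Task 7 = 27+14 = 41
Expected project duration μ = 41 days. Critical path: Task 1 → Task 3 → Task 6 → Task 7.

Variances on critical path: σ²_Task 1=0.444, σ²_Task 3=1.000, σ²_Task 6=9.000, σ²_Task 7=0.444.
Largest is σ²_Task 6 = 9.000.

Task 6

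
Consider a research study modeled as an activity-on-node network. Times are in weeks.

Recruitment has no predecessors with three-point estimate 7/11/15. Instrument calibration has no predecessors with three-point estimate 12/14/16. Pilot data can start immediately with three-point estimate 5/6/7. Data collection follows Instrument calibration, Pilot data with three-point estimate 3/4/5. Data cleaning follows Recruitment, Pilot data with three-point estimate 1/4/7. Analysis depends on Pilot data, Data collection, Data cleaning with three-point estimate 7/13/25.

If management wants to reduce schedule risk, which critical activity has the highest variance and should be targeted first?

te_Recruitment = (7 + 4·11 + 15)/6 = 66/6 = 11; σ²_Recruitment = ((15−7)/6)² = 1.778
te_Instrument calibration = (12 + 4·14 + 16)/6 = 84/6 = 14; σ²_Instrument calibration = ((16−12)/6)² = 0.444
te_Pilot data = (5 + 4·6 + 7)/6 = 36/6 = 6; σ²_Pilot data = ((7−5)/6)² = 0.111
te_Data collection = (3 + 4·4 + 5)/6 = 24/6 = 4; σ²_Data collection = ((5−3)/6)² = 0.111
te_Data cleaning = (1 + 4·4 + 7)/6 = 24/6 = 4; σ²_Data cleaning = ((7−1)/6)² = 1.000
te_Analysis = (7 + 4·13 + 25)/6 = 84/6 = 14; σ²_Analysis = ((25−7)/6)² = 9.000

Forward pass:
ES_Recruitment = 0; EF_Recruitment = 11
ES_Instrument calibration = 0; EF_Instrument calibration = 14
ES_Pilot data = 0; EF_Pilot data = 6
ES_Data collection = max(EF_Instrument calibration=14, EF_Pilot data=6) = 14; EF_Data collection = 14+4 = 18
ES_Data cleaning = max(EF_Recruitment=11, EF_Pilot data=6) = 11; EF_Data cleaning = 11+4 = 15
ES_Analysis = max(EF_Pilot data=6, EF_Data collection=18, EF_Data cleaning=15) = 18; EF_Analysis = 18+14 = 32
Expected project duration μ = 32 weeks. Critical path: Instrument calibration → Data collection → Analysis.

Variances on critical path: σ²_Instrument calibration=0.444, σ²_Data collection=0.111, σ²_Analysis=9.000.
Largest is σ²_Analysis = 9.000.

Analysis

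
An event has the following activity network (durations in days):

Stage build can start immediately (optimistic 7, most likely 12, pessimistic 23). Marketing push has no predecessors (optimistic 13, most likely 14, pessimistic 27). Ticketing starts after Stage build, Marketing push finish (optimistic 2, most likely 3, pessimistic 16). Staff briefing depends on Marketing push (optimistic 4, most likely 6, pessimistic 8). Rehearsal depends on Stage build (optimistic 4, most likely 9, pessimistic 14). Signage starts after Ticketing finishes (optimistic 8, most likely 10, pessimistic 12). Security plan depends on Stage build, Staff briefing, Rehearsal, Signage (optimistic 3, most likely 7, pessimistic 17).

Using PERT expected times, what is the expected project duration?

te_Stage build = (7 + 4·12 + 23)/6 = 78/6 = 13
te_Marketing push = (13 + 4·14 + 27)/6 = 96/6 = 16
te_Ticketing = (2 + 4·3 + 16)/6 = 30/6 = 5
te_Staff briefing = (4 + 4·6 + 8)/6 = 36/6 = 6
te_Rehearsal = (4 + 4·9 + 14)/6 = 54/6 = 9
te_Signage = (8 + 4·10 + 12)/6 = 60/6 = 10
te_Security plan = (3 + 4·7 + 17)/6 = 48/6 = 8

Forward pass:
ES_Stage build = 0; EF_Stage build = 13
ES_Marketing push = 0; EF_Marketing push = 16
ES_Ticketing = max(EF_Stage build=13, EF_Marketing push=16) = 16; EF_Ticketing = 16+5 = 21
ES_Staff briefing = 16; EF_Staff briefing = 16+6 = 22
ES_Rehearsal = 13; EF_Rehearsal = 13+9 = 22
ES_Signage = 21; EF_Signage = 21+10 = 31
ES_Security plan = max(EF_Stage build=13, EF_Staff briefing=22, EF_Rehearsal=22, EF_Signage=31) = 31; EF_Security plan = 31+8 = 39
Expected project duration μ = 39 days. Critical path: Marketing push → Ticketing → Signage → Security plan.

39 days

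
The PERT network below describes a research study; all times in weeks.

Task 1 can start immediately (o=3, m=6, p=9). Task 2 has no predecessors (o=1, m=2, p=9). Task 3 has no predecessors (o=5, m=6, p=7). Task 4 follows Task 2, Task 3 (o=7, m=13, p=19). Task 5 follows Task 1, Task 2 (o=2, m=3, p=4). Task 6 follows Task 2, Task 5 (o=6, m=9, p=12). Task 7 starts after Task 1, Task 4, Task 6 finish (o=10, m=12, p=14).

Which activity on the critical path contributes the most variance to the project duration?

te_Task 1 = (3 + 4·6 + 9)/6 = 36/6 = 6; σ²_Task 1 = ((9−3)/6)² = 1.000
te_Task 2 = (1 + 4·2 + 9)/6 = 18/6 = 3; σ²_Task 2 = ((9−1)/6)² = 1.778
te_Task 3 = (5 + 4·6 + 7)/6 = 36/6 = 6; σ²_Task 3 = ((7−5)/6)² = 0.111
te_Task 4 = (7 + 4·13 + 19)/6 = 78/6 = 13; σ²_Task 4 = ((19−7)/6)² = 4.000
te_Task 5 = (2 + 4·3 + 4)/6 = 18/6 = 3; σ²_Task 5 = ((4−2)/6)² = 0.111
te_Task 6 = (6 + 4·9 + 12)/6 = 54/6 = 9; σ²_Task 6 = ((12−6)/6)² = 1.000
te_Task 7 = (10 + 4·12 + 14)/6 = 72/6 = 12; σ²_Task 7 = ((14−10)/6)² = 0.444

Forward pass:
ES_Task 1 = 0; EF_Task 1 = 6
ES_Task 2 = 0; EF_Task 2 = 3
ES_Task 3 = 0; EF_Task 3 = 6
ES_Task 4 = max(EF_Task 2=3, EF_Task 3=6) = 6; EF_Task 4 = 6+13 = 19
ES_Task 5 = max(EF_Task 1=6, EF_Task 2=3) = 6; EF_Task 5 = 6+3 = 9
ES_Task 6 = max(EF_Task 2=3, EF_Task 5=9) = 9; EF_Task 6 = 9+9 = 18
ES_Task 7 = max(EF_Task 1=6, EF_Task 4=19, EF_Task 6=18) = 19; EF_Task 7 = 19+12 = 31
Expected project duration μ = 31 weeks. Critical path: Task 3 → Task 4 → Task 7.

Variances on critical path: σ²_Task 3=0.111, σ²_Task 4=4.000, σ²_Task 7=0.444.
Largest is σ²_Task 4 = 4.000.

Task 4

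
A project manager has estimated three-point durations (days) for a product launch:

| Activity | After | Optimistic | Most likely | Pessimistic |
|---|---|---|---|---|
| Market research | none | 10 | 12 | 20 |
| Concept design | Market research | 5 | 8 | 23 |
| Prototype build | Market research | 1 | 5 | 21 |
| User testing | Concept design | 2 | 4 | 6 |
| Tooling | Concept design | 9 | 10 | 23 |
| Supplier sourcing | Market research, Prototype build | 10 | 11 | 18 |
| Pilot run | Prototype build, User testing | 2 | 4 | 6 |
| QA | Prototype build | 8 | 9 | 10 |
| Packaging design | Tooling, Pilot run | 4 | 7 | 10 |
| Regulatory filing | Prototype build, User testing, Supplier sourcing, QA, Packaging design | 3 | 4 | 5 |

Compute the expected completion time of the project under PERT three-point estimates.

te_Market research = (10 + 4·12 + 20)/6 = 78/6 = 13
te_Concept design = (5 + 4·8 + 23)/6 = 60/6 = 10
te_Prototype build = (1 + 4·5 + 21)/6 = 42/6 = 7
te_User testing = (2 + 4·4 + 6)/6 = 24/6 = 4
te_Tooling = (9 + 4·10 + 23)/6 = 72/6 = 12
te_Supplier sourcing = (10 + 4·11 + 18)/6 = 72/6 = 12
te_Pilot run = (2 + 4·4 + 6)/6 = 24/6 = 4
te_QA = (8 + 4·9 + 10)/6 = 54/6 = 9
te_Packaging design = (4 + 4·7 + 10)/6 = 42/6 = 7
te_Regulatory filing = (3 + 4·4 + 5)/6 = 24/6 = 4

Forward pass:
ES_Market research = 0; EF_Market research = 13
ES_Concept design = 13; EF_Concept design = 13+10 = 23
ES_Prototype build = 13; EF_Prototype build = 13+7 = 20
ES_User testing = 23; EF_User testing = 23+4 = 27
ES_Tooling = 23; EF_Tooling = 23+12 = 35
ES_Supplier sourcing = max(EF_Market research=13, EF_Prototype build=20) = 20; EF_Supplier sourcing = 20+12 = 32
ES_Pilot run = max(EF_Prototype build=20, EF_User testing=27) = 27; EF_Pilot run = 27+4 = 31
ES_QA = 20; EF_QA = 20+9 = 29
ES_Packaging design = max(EF_Tooling=35, EF_Pilot run=31) = 35; EF_Packaging design = 35+7 = 42
ES_Regulatory filing = max(EF_Prototype build=20, EF_User testing=27, EF_Supplier sourcing=32, EF_QA=29, EF_Packaging design=42) = 42; EF_Regulatory filing = 42+4 = 46
Expected project duration μ = 46 days. Critical path: Market research → Concept design → Tooling → Packaging design → Regulatory filing.

46 days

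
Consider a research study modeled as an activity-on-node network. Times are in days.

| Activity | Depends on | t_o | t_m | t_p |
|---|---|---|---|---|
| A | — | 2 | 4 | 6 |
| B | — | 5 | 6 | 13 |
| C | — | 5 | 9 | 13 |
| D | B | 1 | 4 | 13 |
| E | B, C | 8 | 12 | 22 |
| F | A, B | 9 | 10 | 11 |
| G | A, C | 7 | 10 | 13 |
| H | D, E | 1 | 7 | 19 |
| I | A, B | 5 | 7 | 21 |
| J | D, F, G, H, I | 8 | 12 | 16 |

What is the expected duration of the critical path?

42 days

te_A = (2 + 4·4 + 6)/6 = 24/6 = 4
te_B = (5 + 4·6 + 13)/6 = 42/6 = 7
te_C = (5 + 4·9 + 13)/6 = 54/6 = 9
te_D = (1 + 4·4 + 13)/6 = 30/6 = 5
te_E = (8 + 4·12 + 22)/6 = 78/6 = 13
te_F = (9 + 4·10 + 11)/6 = 60/6 = 10
te_G = (7 + 4·10 + 13)/6 = 60/6 = 10
te_H = (1 + 4·7 + 19)/6 = 48/6 = 8
te_I = (5 + 4·7 + 21)/6 = 54/6 = 9
te_J = (8 + 4·12 + 16)/6 = 72/6 = 12

Forward pass:
ES_A = 0; EF_A = 4
ES_B = 0; EF_B = 7
ES_C = 0; EF_C = 9
ES_D = 7; EF_D = 7+5 = 12
ES_E = max(EF_B=7, EF_C=9) = 9; EF_E = 9+13 = 22
ES_F = max(EF_A=4, EF_B=7) = 7; EF_F = 7+10 = 17
ES_G = max(EF_A=4, EF_C=9) = 9; EF_G = 9+10 = 19
ES_H = max(EF_D=12, EF_E=22) = 22; EF_H = 22+8 = 30
ES_I = max(EF_A=4, EF_B=7) = 7; EF_I = 7+9 = 16
ES_J = max(EF_D=12, EF_F=17, EF_G=19, EF_H=30, EF_I=16) = 30; EF_J = 30+12 = 42
Expected project duration μ = 42 days. Critical path: C → E → H → J.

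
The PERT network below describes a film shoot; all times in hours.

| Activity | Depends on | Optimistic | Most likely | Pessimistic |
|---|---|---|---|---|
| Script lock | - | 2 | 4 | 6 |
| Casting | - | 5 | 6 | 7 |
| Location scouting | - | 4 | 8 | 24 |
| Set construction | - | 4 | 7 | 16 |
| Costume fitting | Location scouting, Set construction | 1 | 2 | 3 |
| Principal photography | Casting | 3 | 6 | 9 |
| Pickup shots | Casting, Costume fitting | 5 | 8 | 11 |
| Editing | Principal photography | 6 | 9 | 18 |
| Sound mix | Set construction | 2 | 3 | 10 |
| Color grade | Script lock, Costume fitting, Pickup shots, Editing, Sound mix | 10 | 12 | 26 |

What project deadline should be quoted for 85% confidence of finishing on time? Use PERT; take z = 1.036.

te_Script lock = (2 + 4·4 + 6)/6 = 24/6 = 4; σ²_Script lock = ((6−2)/6)² = 0.444
te_Casting = (5 + 4·6 + 7)/6 = 36/6 = 6; σ²_Casting = ((7−5)/6)² = 0.111
te_Location scouting = (4 + 4·8 + 24)/6 = 60/6 = 10; σ²_Location scouting = ((24−4)/6)² = 11.111
te_Set construction = (4 + 4·7 + 16)/6 = 48/6 = 8; σ²_Set construction = ((16−4)/6)² = 4.000
te_Costume fitting = (1 + 4·2 + 3)/6 = 12/6 = 2; σ²_Costume fitting = ((3−1)/6)² = 0.111
te_Principal photography = (3 + 4·6 + 9)/6 = 36/6 = 6; σ²_Principal photography = ((9−3)/6)² = 1.000
te_Pickup shots = (5 + 4·8 + 11)/6 = 48/6 = 8; σ²_Pickup shots = ((11−5)/6)² = 1.000
te_Editing = (6 + 4·9 + 18)/6 = 60/6 = 10; σ²_Editing = ((18−6)/6)² = 4.000
te_Sound mix = (2 + 4·3 + 10)/6 = 24/6 = 4; σ²_Sound mix = ((10−2)/6)² = 1.778
te_Color grade = (10 + 4·12 + 26)/6 = 84/6 = 14; σ²_Color grade = ((26−10)/6)² = 7.111

Forward pass:
ES_Script lock = 0; EF_Script lock = 4
ES_Casting = 0; EF_Casting = 6
ES_Location scouting = 0; EF_Location scouting = 10
ES_Set construction = 0; EF_Set construction = 8
ES_Costume fitting = max(EF_Location scouting=10, EF_Set construction=8) = 10; EF_Costume fitting = 10+2 = 12
ES_Principal photography = 6; EF_Principal photography = 6+6 = 12
ES_Pickup shots = max(EF_Casting=6, EF_Costume fitting=12) = 12; EF_Pickup shots = 12+8 = 20
ES_Editing = 12; EF_Editing = 12+10 = 22
ES_Sound mix = 8; EF_Sound mix = 8+4 = 12
ES_Color grade = max(EF_Script lock=4, EF_Costume fitting=12, EF_Pickup shots=20, EF_Editing=22, EF_Sound mix=12) = 22; EF_Color grade = 22+14 = 36
Expected project duration μ = 36 hours. Critical path: Casting → Principal photography → Editing → Color grade.

Variance along critical path = 0.111 + 1.000 + 4.000 + 7.111 = 12.222; σ = 3.496 hours.
D = μ + z·σ = 36 + 1.036·3.496 = 39.6 hours

39.6 hours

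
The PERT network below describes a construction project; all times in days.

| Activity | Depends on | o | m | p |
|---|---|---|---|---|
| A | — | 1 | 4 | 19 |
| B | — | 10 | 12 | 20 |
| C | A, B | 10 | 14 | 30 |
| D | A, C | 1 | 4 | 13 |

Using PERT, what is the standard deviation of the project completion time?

4.23 days

te_A = (1 + 4·4 + 19)/6 = 36/6 = 6; σ²_A = ((19−1)/6)² = 9.000
te_B = (10 + 4·12 + 20)/6 = 78/6 = 13; σ²_B = ((20−10)/6)² = 2.778
te_C = (10 + 4·14 + 30)/6 = 96/6 = 16; σ²_C = ((30−10)/6)² = 11.111
te_D = (1 + 4·4 + 13)/6 = 30/6 = 5; σ²_D = ((13−1)/6)² = 4.000

Forward pass:
ES_A = 0; EF_A = 6
ES_B = 0; EF_B = 13
ES_C = max(EF_A=6, EF_B=13) = 13; EF_C = 13+16 = 29
ES_D = max(EF_A=6, EF_C=29) = 29; EF_D = 29+5 = 34
Expected project duration μ = 34 days. Critical path: B → C → D.

Variance along critical path = 2.778 + 11.111 + 4.000 = 17.889
σ = √17.889 = 4.230 days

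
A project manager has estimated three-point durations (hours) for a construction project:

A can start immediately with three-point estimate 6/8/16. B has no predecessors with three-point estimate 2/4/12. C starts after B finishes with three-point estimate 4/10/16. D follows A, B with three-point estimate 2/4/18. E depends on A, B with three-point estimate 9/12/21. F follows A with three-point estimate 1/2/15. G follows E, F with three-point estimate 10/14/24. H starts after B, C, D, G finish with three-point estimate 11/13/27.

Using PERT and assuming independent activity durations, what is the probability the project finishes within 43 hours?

te_A = (6 + 4·8 + 16)/6 = 54/6 = 9; σ²_A = ((16−6)/6)² = 2.778
te_B = (2 + 4·4 + 12)/6 = 30/6 = 5; σ²_B = ((12−2)/6)² = 2.778
te_C = (4 + 4·10 + 16)/6 = 60/6 = 10; σ²_C = ((16−4)/6)² = 4.000
te_D = (2 + 4·4 + 18)/6 = 36/6 = 6; σ²_D = ((18−2)/6)² = 7.111
te_E = (9 + 4·12 + 21)/6 = 78/6 = 13; σ²_E = ((21−9)/6)² = 4.000
te_F = (1 + 4·2 + 15)/6 = 24/6 = 4; σ²_F = ((15−1)/6)² = 5.444
te_G = (10 + 4·14 + 24)/6 = 90/6 = 15; σ²_G = ((24−10)/6)² = 5.444
te_H = (11 + 4·13 + 27)/6 = 90/6 = 15; σ²_H = ((27−11)/6)² = 7.111

Forward pass:
ES_A = 0; EF_A = 9
ES_B = 0; EF_B = 5
ES_C = 5; EF_C = 5+10 = 15
ES_D = max(EF_A=9, EF_B=5) = 9; EF_D = 9+6 = 15
ES_E = max(EF_A=9, EF_B=5) = 9; EF_E = 9+13 = 22
ES_F = 9; EF_F = 9+4 = 13
ES_G = max(EF_E=22, EF_F=13) = 22; EF_G = 22+15 = 37
ES_H = max(EF_B=5, EF_C=15, EF_D=15, EF_G=37) = 37; EF_H = 37+15 = 52
Expected project duration μ = 52 hours. Critical path: A → E → G → H.

Variance along critical path = 2.778 + 4.000 + 5.444 + 7.111 = 19.333; σ = √19.333 = 4.397 hours.
Z = (43 − 52) / 4.397 = -2.047
P(T ≤ 43) = Φ(-2.047) ≈ 0.020

0.020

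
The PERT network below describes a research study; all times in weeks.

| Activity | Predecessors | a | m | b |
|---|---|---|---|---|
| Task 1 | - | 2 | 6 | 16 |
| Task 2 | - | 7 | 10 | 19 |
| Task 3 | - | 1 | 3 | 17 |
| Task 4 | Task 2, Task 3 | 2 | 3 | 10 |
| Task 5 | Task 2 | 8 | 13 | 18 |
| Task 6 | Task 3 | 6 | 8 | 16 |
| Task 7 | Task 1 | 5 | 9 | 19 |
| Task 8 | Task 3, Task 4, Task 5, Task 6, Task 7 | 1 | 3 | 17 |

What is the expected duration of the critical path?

te_Task 1 = (2 + 4·6 + 16)/6 = 42/6 = 7
te_Task 2 = (7 + 4·10 + 19)/6 = 66/6 = 11
te_Task 3 = (1 + 4·3 + 17)/6 = 30/6 = 5
te_Task 4 = (2 + 4·3 + 10)/6 = 24/6 = 4
te_Task 5 = (8 + 4·13 + 18)/6 = 78/6 = 13
te_Task 6 = (6 + 4·8 + 16)/6 = 54/6 = 9
te_Task 7 = (5 + 4·9 + 19)/6 = 60/6 = 10
te_Task 8 = (1 + 4·3 + 17)/6 = 30/6 = 5

Forward pass:
ES_Task 1 = 0; EF_Task 1 = 7
ES_Task 2 = 0; EF_Task 2 = 11
ES_Task 3 = 0; EF_Task 3 = 5
ES_Task 4 = max(EF_Task 2=11, EF_Task 3=5) = 11; EF_Task 4 = 11+4 = 15
ES_Task 5 = 11; EF_Task 5 = 11+13 = 24
ES_Task 6 = 5; EF_Task 6 = 5+9 = 14
ES_Task 7 = 7; EF_Task 7 = 7+10 = 17
ES_Task 8 = max(EF_Task 3=5, EF_Task 4=15, EF_Task 5=24, EF_Task 6=14, EF_Task 7=17) = 24; EF_Task 8 = 24+5 = 29
Expected project duration μ = 29 weeks. Critical path: Task 2 → Task 5 → Task 8.

29 weeks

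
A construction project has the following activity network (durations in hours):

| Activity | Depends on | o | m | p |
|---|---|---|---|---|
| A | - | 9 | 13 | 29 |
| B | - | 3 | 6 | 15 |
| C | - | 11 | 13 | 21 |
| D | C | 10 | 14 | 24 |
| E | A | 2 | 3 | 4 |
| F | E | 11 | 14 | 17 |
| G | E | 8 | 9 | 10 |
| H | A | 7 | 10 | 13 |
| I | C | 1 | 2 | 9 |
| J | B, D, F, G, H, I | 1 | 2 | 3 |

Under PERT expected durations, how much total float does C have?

3 hours

te_A = (9 + 4·13 + 29)/6 = 90/6 = 15
te_B = (3 + 4·6 + 15)/6 = 42/6 = 7
te_C = (11 + 4·13 + 21)/6 = 84/6 = 14
te_D = (10 + 4·14 + 24)/6 = 90/6 = 15
te_E = (2 + 4·3 + 4)/6 = 18/6 = 3
te_F = (11 + 4·14 + 17)/6 = 84/6 = 14
te_G = (8 + 4·9 + 10)/6 = 54/6 = 9
te_H = (7 + 4·10 + 13)/6 = 60/6 = 10
te_I = (1 + 4·2 + 9)/6 = 18/6 = 3
te_J = (1 + 4·2 + 3)/6 = 12/6 = 2

Forward pass:
ES_A = 0; EF_A = 15
ES_B = 0; EF_B = 7
ES_C = 0; EF_C = 14
ES_D = 14; EF_D = 14+15 = 29
ES_E = 15; EF_E = 15+3 = 18
ES_F = 18; EF_F = 18+14 = 32
ES_G = 18; EF_G = 18+9 = 27
ES_H = 15; EF_H = 15+10 = 25
ES_I = 14; EF_I = 14+3 = 17
ES_J = max(EF_B=7, EF_D=29, EF_F=32, EF_G=27, EF_H=25, EF_I=17) = 32; EF_J = 32+2 = 34
Expected project duration μ = 34 hours. Critical path: A → E → F → J.

Backward pass:
LF_J = 34; LS_J = 34−2 = 32
LF_I = LS_J = 32; LS_I = 32−3 = 29
LF_H = LS_J = 32; LS_H = 32−10 = 22
LF_G = LS_J = 32; LS_G = 32−9 = 23
LF_F = LS_J = 32; LS_F = 32−14 = 18
LF_E = min(LS_F=18, LS_G=23) = 18; LS_E = 18−3 = 15
LF_D = LS_J = 32; LS_D = 32−15 = 17
LF_C = min(LS_D=17, LS_I=29) = 17; LS_C = 17−14 = 3
LF_B = LS_J = 32; LS_B = 32−7 = 25
LF_A = min(LS_E=15, LS_H=22) = 15; LS_A = 15−15 = 0
Slack_C = LS_C − ES_C = 3 − 0 = 3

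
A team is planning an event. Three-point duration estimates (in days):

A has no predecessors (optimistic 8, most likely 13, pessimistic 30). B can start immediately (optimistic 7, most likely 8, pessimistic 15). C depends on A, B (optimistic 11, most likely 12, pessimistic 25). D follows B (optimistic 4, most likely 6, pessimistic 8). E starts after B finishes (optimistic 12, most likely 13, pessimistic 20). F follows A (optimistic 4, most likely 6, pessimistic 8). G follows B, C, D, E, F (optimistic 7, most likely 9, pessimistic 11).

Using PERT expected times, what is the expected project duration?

38 days

te_A = (8 + 4·13 + 30)/6 = 90/6 = 15
te_B = (7 + 4·8 + 15)/6 = 54/6 = 9
te_C = (11 + 4·12 + 25)/6 = 84/6 = 14
te_D = (4 + 4·6 + 8)/6 = 36/6 = 6
te_E = (12 + 4·13 + 20)/6 = 84/6 = 14
te_F = (4 + 4·6 + 8)/6 = 36/6 = 6
te_G = (7 + 4·9 + 11)/6 = 54/6 = 9

Forward pass:
ES_A = 0; EF_A = 15
ES_B = 0; EF_B = 9
ES_C = max(EF_A=15, EF_B=9) = 15; EF_C = 15+14 = 29
ES_D = 9; EF_D = 9+6 = 15
ES_E = 9; EF_E = 9+14 = 23
ES_F = 15; EF_F = 15+6 = 21
ES_G = max(EF_B=9, EF_C=29, EF_D=15, EF_E=23, EF_F=21) = 29; EF_G = 29+9 = 38
Expected project duration μ = 38 days. Critical path: A → C → G.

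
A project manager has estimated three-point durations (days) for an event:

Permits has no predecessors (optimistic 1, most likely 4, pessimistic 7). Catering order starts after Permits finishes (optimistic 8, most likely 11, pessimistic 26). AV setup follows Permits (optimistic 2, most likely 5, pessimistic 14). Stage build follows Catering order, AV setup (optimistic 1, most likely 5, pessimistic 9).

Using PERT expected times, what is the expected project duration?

22 days

te_Permits = (1 + 4·4 + 7)/6 = 24/6 = 4
te_Catering order = (8 + 4·11 + 26)/6 = 78/6 = 13
te_AV setup = (2 + 4·5 + 14)/6 = 36/6 = 6
te_Stage build = (1 + 4·5 + 9)/6 = 30/6 = 5

Forward pass:
ES_Permits = 0; EF_Permits = 4
ES_Catering order = 4; EF_Catering order = 4+13 = 17
ES_AV setup = 4; EF_AV setup = 4+6 = 10
ES_Stage build = max(EF_Catering order=17, EF_AV setup=10) = 17; EF_Stage build = 17+5 = 22
Expected project duration μ = 22 days. Critical path: Permits → Catering order → Stage build.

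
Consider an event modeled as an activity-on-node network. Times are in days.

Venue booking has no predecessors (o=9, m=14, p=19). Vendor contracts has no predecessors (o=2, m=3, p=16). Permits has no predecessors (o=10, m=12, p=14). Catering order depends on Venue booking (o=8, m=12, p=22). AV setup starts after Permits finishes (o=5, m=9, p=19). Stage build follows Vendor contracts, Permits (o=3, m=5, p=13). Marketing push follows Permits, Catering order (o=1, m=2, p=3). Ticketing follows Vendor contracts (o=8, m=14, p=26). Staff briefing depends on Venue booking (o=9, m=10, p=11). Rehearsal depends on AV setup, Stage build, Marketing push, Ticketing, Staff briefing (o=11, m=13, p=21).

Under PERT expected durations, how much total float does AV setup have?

7 days

te_Venue booking = (9 + 4·14 + 19)/6 = 84/6 = 14
te_Vendor contracts = (2 + 4·3 + 16)/6 = 30/6 = 5
te_Permits = (10 + 4·12 + 14)/6 = 72/6 = 12
te_Catering order = (8 + 4·12 + 22)/6 = 78/6 = 13
te_AV setup = (5 + 4·9 + 19)/6 = 60/6 = 10
te_Stage build = (3 + 4·5 + 13)/6 = 36/6 = 6
te_Marketing push = (1 + 4·2 + 3)/6 = 12/6 = 2
te_Ticketing = (8 + 4·14 + 26)/6 = 90/6 = 15
te_Staff briefing = (9 + 4·10 + 11)/6 = 60/6 = 10
te_Rehearsal = (11 + 4·13 + 21)/6 = 84/6 = 14

Forward pass:
ES_Venue booking = 0; EF_Venue booking = 14
ES_Vendor contracts = 0; EF_Vendor contracts = 5
ES_Permits = 0; EF_Permits = 12
ES_Catering order = 14; EF_Catering order = 14+13 = 27
ES_AV setup = 12; EF_AV setup = 12+10 = 22
ES_Stage build = max(EF_Vendor contracts=5, EF_Permits=12) = 12; EF_Stage build = 12+6 = 18
ES_Marketing push = max(EF_Permits=12, EF_Catering order=27) = 27; EF_Marketing push = 27+2 = 29
ES_Ticketing = 5; EF_Ticketing = 5+15 = 20
ES_Staff briefing = 14; EF_Staff briefing = 14+10 = 24
ES_Rehearsal = max(EF_AV setup=22, EF_Stage build=18, EF_Marketing push=29, EF_Ticketing=20, EF_Staff briefing=24) = 29; EF_Rehearsal = 29+14 = 43
Expected project duration μ = 43 days. Critical path: Venue booking → Catering order → Marketing push → Rehearsal.

Backward pass:
LF_Rehearsal = 43; LS_Rehearsal = 43−14 = 29
LF_Staff briefing = LS_Rehearsal = 29; LS_Staff briefing = 29−10 = 19
LF_Ticketing = LS_Rehearsal = 29; LS_Ticketing = 29−15 = 14
LF_Marketing push = LS_Rehearsal = 29; LS_Marketing push = 29−2 = 27
LF_Stage build = LS_Rehearsal = 29; LS_Stage build = 29−6 = 23
LF_AV setup = LS_Rehearsal = 29; LS_AV setup = 29−10 = 19
LF_Catering order = LS_Marketing push = 27; LS_Catering order = 27−13 = 14
LF_Permits = min(LS_AV setup=19, LS_Stage build=23, LS_Marketing push=27) = 19; LS_Permits = 19−12 = 7
LF_Vendor contracts = min(LS_Stage build=23, LS_Ticketing=14) = 14; LS_Vendor contracts = 14−5 = 9
LF_Venue booking = min(LS_Catering order=14, LS_Staff briefing=19) = 14; LS_Venue booking = 14−14 = 0
Slack_AV setup = LS_AV setup − ES_AV setup = 19 − 12 = 7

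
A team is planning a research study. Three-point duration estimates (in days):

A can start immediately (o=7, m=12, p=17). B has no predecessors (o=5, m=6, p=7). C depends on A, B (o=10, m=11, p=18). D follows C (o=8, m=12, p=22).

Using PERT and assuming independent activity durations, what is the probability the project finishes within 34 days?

0.171

te_A = (7 + 4·12 + 17)/6 = 72/6 = 12; σ²_A = ((17−7)/6)² = 2.778
te_B = (5 + 4·6 + 7)/6 = 36/6 = 6; σ²_B = ((7−5)/6)² = 0.111
te_C = (10 + 4·11 + 18)/6 = 72/6 = 12; σ²_C = ((18−10)/6)² = 1.778
te_D = (8 + 4·12 + 22)/6 = 78/6 = 13; σ²_D = ((22−8)/6)² = 5.444

Forward pass:
ES_A = 0; EF_A = 12
ES_B = 0; EF_B = 6
ES_C = max(EF_A=12, EF_B=6) = 12; EF_C = 12+12 = 24
ES_D = 24; EF_D = 24+13 = 37
Expected project duration μ = 37 days. Critical path: A → C → D.

Variance along critical path = 2.778 + 1.778 + 5.444 = 10.000; σ = √10.000 = 3.162 days.
Z = (34 − 37) / 3.162 = -0.949
P(T ≤ 34) = Φ(-0.949) ≈ 0.171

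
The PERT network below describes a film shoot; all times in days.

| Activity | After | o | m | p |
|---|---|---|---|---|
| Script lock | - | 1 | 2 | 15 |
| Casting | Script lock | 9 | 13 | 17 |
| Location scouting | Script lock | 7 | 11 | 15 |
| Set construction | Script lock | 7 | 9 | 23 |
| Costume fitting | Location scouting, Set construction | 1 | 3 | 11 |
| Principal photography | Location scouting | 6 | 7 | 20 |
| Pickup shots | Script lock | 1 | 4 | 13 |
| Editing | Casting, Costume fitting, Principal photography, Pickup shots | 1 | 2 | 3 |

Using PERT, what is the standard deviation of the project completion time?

te_Script lock = (1 + 4·2 + 15)/6 = 24/6 = 4; σ²_Script lock = ((15−1)/6)² = 5.444
te_Casting = (9 + 4·13 + 17)/6 = 78/6 = 13; σ²_Casting = ((17−9)/6)² = 1.778
te_Location scouting = (7 + 4·11 + 15)/6 = 66/6 = 11; σ²_Location scouting = ((15−7)/6)² = 1.778
te_Set construction = (7 + 4·9 + 23)/6 = 66/6 = 11; σ²_Set construction = ((23−7)/6)² = 7.111
te_Costume fitting = (1 + 4·3 + 11)/6 = 24/6 = 4; σ²_Costume fitting = ((11−1)/6)² = 2.778
te_Principal photography = (6 + 4·7 + 20)/6 = 54/6 = 9; σ²_Principal photography = ((20−6)/6)² = 5.444
te_Pickup shots = (1 + 4·4 + 13)/6 = 30/6 = 5; σ²_Pickup shots = ((13−1)/6)² = 4.000
te_Editing = (1 + 4·2 + 3)/6 = 12/6 = 2; σ²_Editing = ((3−1)/6)² = 0.111

Forward pass:
ES_Script lock = 0; EF_Script lock = 4
ES_Casting = 4; EF_Casting = 4+13 = 17
ES_Location scouting = 4; EF_Location scouting = 4+11 = 15
ES_Set construction = 4; EF_Set construction = 4+11 = 15
ES_Costume fitting = max(EF_Location scouting=15, EF_Set construction=15) = 15; EF_Costume fitting = 15+4 = 19
ES_Principal photography = 15; EF_Principal photography = 15+9 = 24
ES_Pickup shots = 4; EF_Pickup shots = 4+5 = 9
ES_Editing = max(EF_Casting=17, EF_Costume fitting=19, EF_Principal photography=24, EF_Pickup shots=9) = 24; EF_Editing = 24+2 = 26
Expected project duration μ = 26 days. Critical path: Script lock → Location scouting → Principal photography → Editing.

Variance along critical path = 5.444 + 1.778 + 5.444 + 0.111 = 12.778
σ = √12.778 = 3.575 days

3.57 days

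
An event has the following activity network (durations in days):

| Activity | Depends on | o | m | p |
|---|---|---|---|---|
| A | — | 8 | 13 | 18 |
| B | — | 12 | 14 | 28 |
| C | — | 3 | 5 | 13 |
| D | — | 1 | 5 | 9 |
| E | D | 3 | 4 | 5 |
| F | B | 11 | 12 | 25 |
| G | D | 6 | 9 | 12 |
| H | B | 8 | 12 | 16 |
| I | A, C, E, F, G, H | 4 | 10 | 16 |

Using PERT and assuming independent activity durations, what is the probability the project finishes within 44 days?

0.837

te_A = (8 + 4·13 + 18)/6 = 78/6 = 13; σ²_A = ((18−8)/6)² = 2.778
te_B = (12 + 4·14 + 28)/6 = 96/6 = 16; σ²_B = ((28−12)/6)² = 7.111
te_C = (3 + 4·5 + 13)/6 = 36/6 = 6; σ²_C = ((13−3)/6)² = 2.778
te_D = (1 + 4·5 + 9)/6 = 30/6 = 5; σ²_D = ((9−1)/6)² = 1.778
te_E = (3 + 4·4 + 5)/6 = 24/6 = 4; σ²_E = ((5−3)/6)² = 0.111
te_F = (11 + 4·12 + 25)/6 = 84/6 = 14; σ²_F = ((25−11)/6)² = 5.444
te_G = (6 + 4·9 + 12)/6 = 54/6 = 9; σ²_G = ((12−6)/6)² = 1.000
te_H = (8 + 4·12 + 16)/6 = 72/6 = 12; σ²_H = ((16−8)/6)² = 1.778
te_I = (4 + 4·10 + 16)/6 = 60/6 = 10; σ²_I = ((16−4)/6)² = 4.000

Forward pass:
ES_A = 0; EF_A = 13
ES_B = 0; EF_B = 16
ES_C = 0; EF_C = 6
ES_D = 0; EF_D = 5
ES_E = 5; EF_E = 5+4 = 9
ES_F = 16; EF_F = 16+14 = 30
ES_G = 5; EF_G = 5+9 = 14
ES_H = 16; EF_H = 16+12 = 28
ES_I = max(EF_A=13, EF_C=6, EF_E=9, EF_F=30, EF_G=14, EF_H=28) = 30; EF_I = 30+10 = 40
Expected project duration μ = 40 days. Critical path: B → F → I.

Variance along critical path = 7.111 + 5.444 + 4.000 = 16.556; σ = √16.556 = 4.069 days.
Z = (44 − 40) / 4.069 = 0.983
P(T ≤ 44) = Φ(0.983) ≈ 0.837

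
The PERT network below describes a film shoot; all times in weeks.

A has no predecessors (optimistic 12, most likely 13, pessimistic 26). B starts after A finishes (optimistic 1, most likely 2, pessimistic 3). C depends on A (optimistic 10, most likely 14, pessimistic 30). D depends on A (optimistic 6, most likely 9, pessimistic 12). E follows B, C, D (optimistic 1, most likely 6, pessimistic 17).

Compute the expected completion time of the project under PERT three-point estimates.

38 weeks

te_A = (12 + 4·13 + 26)/6 = 90/6 = 15
te_B = (1 + 4·2 + 3)/6 = 12/6 = 2
te_C = (10 + 4·14 + 30)/6 = 96/6 = 16
te_D = (6 + 4·9 + 12)/6 = 54/6 = 9
te_E = (1 + 4·6 + 17)/6 = 42/6 = 7

Forward pass:
ES_A = 0; EF_A = 15
ES_B = 15; EF_B = 15+2 = 17
ES_C = 15; EF_C = 15+16 = 31
ES_D = 15; EF_D = 15+9 = 24
ES_E = max(EF_B=17, EF_C=31, EF_D=24) = 31; EF_E = 31+7 = 38
Expected project duration μ = 38 weeks. Critical path: A → C → E.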